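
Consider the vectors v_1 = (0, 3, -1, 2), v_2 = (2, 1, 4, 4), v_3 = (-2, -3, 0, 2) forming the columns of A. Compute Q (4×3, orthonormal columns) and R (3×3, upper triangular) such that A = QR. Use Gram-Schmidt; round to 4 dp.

v_1 = (0, 3, -1, 2); ‖v_1‖ = 3.7417, so e_1 = (0.0000, 0.8018, -0.2673, 0.5345).
e_1·v_2 = 0.0000·2 + 0.8018·1 + (-0.2673)·4 + 0.5345·4 = 1.8708.
u_2 = v_2 − 1.8708·e_1 = (2.0000, -0.5000, 4.5000, 3.0000).
‖u_2‖ = 5.7879, so e_2 = (0.3455, -0.0864, 0.7775, 0.5183).
e_1·v_3 = 0.0000·(-2) + 0.8018·(-3) + (-0.2673)·0 + 0.5345·2 = -1.3363; e_2·v_3 = 0.3455·(-2) + (-0.0864)·(-3) + 0.7775·0 + 0.5183·2 = 0.6047.
u_3 = v_3 + 1.3363·e_1 − 0.6047·e_2 = (-2.2090, -1.8763, -0.8273, 2.4009).
‖u_3‖ = 3.8534, so e_3 = (-0.5732, -0.4869, -0.2147, 0.6230).

Q = [[0.0000, 0.3455, -0.5732], [0.8018, -0.0864, -0.4869], [-0.2673, 0.7775, -0.2147], [0.5345, 0.5183, 0.6230]], R = [[3.7417, 1.8708, -1.3363], [0.0000, 5.7879, 0.6047], [0.0000, 0.0000, 3.8534]]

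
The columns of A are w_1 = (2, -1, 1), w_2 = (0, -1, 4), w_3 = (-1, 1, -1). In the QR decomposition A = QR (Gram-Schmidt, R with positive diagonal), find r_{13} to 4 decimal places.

r_{13} = -1.6330

w_1 = (2, -1, 1); ‖w_1‖ = 2.4495, so e_1 = (0.8165, -0.4082, 0.4082).
r_{13} = e_1·w_3 = -1.6330.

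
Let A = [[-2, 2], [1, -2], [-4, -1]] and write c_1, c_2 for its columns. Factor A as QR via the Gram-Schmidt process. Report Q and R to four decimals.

Q = [[-0.4364, 0.6097], [0.2182, -0.6417], [-0.8729, -0.4653]], R = [[4.5826, -0.4364], [0.0000, 2.9681]]

c_1 = (-2, 1, -4); ‖c_1‖ = 4.5826, so e_1 = (-0.4364, 0.2182, -0.8729).
e_1·c_2 = (-0.4364)·2 + 0.2182·(-2) + (-0.8729)·(-1) = -0.4364.
u_2 = c_2 + 0.4364·e_1 = (1.8095, -1.9048, -1.3810).
‖u_2‖ = 2.9681, so e_2 = (0.6097, -0.6417, -0.4653).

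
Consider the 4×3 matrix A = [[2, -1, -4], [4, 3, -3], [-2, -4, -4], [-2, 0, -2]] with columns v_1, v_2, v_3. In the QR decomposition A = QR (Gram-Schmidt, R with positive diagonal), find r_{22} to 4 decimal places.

v_1 = (2, 4, -2, -2); ‖v_1‖ = 5.2915, so e_1 = (0.3780, 0.7559, -0.3780, -0.3780).
e_1·v_2 = 0.3780·(-1) + 0.7559·3 + (-0.3780)·(-4) + (-0.3780)·0 = 3.4017.
u_2 = v_2 − 3.4017·e_1 = (-2.2857, 0.4286, -2.7143, 1.2857).
r_{22} = ‖u_2‖ = 3.7985.

r_{22} = 3.7985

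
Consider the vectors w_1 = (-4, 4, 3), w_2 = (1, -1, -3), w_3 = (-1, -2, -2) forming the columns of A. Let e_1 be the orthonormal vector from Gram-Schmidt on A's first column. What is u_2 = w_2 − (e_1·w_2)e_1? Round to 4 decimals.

u_2 = (-0.6585, 0.6585, -1.7561)

e_1 = w_1/‖w_1‖ = (-4, 4, 3)/6.4031 = (-0.6247, 0.6247, 0.4685).
r_{12} = e_1·w_2 = -2.6550.
u_2 = w_2 + 2.6550·e_1 = (-0.6585, 0.6585, -1.7561).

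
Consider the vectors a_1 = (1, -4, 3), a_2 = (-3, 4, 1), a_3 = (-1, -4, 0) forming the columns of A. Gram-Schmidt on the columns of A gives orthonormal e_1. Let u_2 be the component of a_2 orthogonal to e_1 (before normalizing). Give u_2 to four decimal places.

u_2 = (-2.3846, 1.5385, 2.8462)

a_1 = (1, -4, 3); ‖a_1‖ = 5.0990, so e_1 = (0.1961, -0.7845, 0.5883).
e_1·a_2 = 0.1961·(-3) + (-0.7845)·4 + 0.5883·1 = -3.1379.
u_2 = a_2 + 3.1379·e_1 = (-2.3846, 1.5385, 2.8462).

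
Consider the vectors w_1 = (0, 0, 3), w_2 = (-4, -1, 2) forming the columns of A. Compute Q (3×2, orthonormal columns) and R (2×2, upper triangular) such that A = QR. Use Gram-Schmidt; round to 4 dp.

Q = [[0.0000, -0.9701], [0.0000, -0.2425], [1.0000, 0.0000]], R = [[3.0000, 2.0000], [0.0000, 4.1231]]

w_1 = (0, 0, 3); ‖w_1‖ = 3.0000, so q_1 = (0.0000, 0.0000, 1.0000).
q_1·w_2 = 0.0000·(-4) + 0.0000·(-1) + 1.0000·2 = 2.0000.
u_2 = w_2 − 2.0000·q_1 = (-4.0000, -1.0000, 0.0000).
‖u_2‖ = 4.1231, so q_2 = (-0.9701, -0.2425, 0.0000).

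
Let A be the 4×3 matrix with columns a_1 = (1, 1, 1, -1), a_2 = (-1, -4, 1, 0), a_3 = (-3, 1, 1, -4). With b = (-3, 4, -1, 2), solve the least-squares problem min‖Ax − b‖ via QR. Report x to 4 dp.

q_1 = a_1/‖a_1‖ = (1, 1, 1, -1)/2.0000 = (0.5000, 0.5000, 0.5000, -0.5000).
r_{12} = q_1·a_2 = -2.0000.
u_2 = a_2 + 2.0000·q_1 = (0.0000, -3.0000, 2.0000, -1.0000).
‖u_2‖ = 3.7417, so q_2 = (0.0000, -0.8018, 0.5345, -0.2673).
r_{13} = q_1·a_3 = 1.5000; r_{23} = q_2·a_3 = 0.8018.
u_3 = a_3 − 1.5000·q_1 − 0.8018·q_2 = (-3.7500, 0.8929, -0.1786, -3.0357).
‖u_3‖ = 4.9099, so q_3 = (-0.7638, 0.1818, -0.0364, -0.6183).
Qᵀb = (-1.0000, -4.2762, 1.8185).
Back-substitute: x_3 = 1.8185/4.9099 = 0.3704.
x_2 = (-4.2762 − 0.8018·0.3704)/3.7417 = -1.2222.
x_1 = (-1.0000 + 2.0000·(-1.2222) − 1.5000·0.3704)/2.0000 = -2.0000.

x = (-2.0000, -1.2222, 0.3704)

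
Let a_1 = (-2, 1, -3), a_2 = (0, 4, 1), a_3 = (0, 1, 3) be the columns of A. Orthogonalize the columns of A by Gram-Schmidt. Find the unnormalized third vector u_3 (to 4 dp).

a_1 = (-2, 1, -3); ‖a_1‖ = 3.7417, so q_1 = (-0.5345, 0.2673, -0.8018).
q_1·a_2 = (-0.5345)·0 + 0.2673·4 + (-0.8018)·1 = 0.2673.
u_2 = a_2 − 0.2673·q_1 = (0.1429, 3.9286, 1.2143).
‖u_2‖ = 4.1144, so q_2 = (0.0347, 0.9548, 0.2951).
q_1·a_3 = (-0.5345)·0 + 0.2673·1 + (-0.8018)·3 = -2.1381; q_2·a_3 = 0.0347·0 + 0.9548·1 + 0.2951·3 = 1.8402.
u_3 = a_3 + 2.1381·q_1 − 1.8402·q_2 = (-1.2068, -0.1857, 0.7426).

u_3 = (-1.2068, -0.1857, 0.7426)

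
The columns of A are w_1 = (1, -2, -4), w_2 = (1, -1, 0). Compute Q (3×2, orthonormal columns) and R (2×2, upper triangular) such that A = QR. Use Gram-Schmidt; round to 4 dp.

w_1 = (1, -2, -4); ‖w_1‖ = 4.5826, so q_1 = (0.2182, -0.4364, -0.8729).
q_1·w_2 = 0.2182·1 + (-0.4364)·(-1) + (-0.8729)·0 = 0.6547.
u_2 = w_2 − 0.6547·q_1 = (0.8571, -0.7143, 0.5714).
‖u_2‖ = 1.2536, so q_2 = (0.6838, -0.5698, 0.4558).

Q = [[0.2182, 0.6838], [-0.4364, -0.5698], [-0.8729, 0.4558]], R = [[4.5826, 0.6547], [0.0000, 1.2536]]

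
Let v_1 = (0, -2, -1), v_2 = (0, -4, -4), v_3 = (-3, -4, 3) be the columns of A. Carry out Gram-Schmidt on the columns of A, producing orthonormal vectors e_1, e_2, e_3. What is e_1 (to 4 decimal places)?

e_1 = (0.0000, -0.8944, -0.4472)

v_1 = (0, -2, -1); ‖v_1‖ = 2.2361, so e_1 = (0.0000, -0.8944, -0.4472).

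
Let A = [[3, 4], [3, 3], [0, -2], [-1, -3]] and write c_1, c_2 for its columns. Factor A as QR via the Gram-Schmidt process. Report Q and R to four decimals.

Q = [[0.6882, 0.0759], [0.6882, -0.2848], [0.0000, -0.7215], [-0.2294, -0.6266]], R = [[4.3589, 5.5060], [0.0000, 2.7720]]

c_1 = (3, 3, 0, -1); ‖c_1‖ = 4.3589, so e_1 = (0.6882, 0.6882, 0.0000, -0.2294).
e_1·c_2 = 0.6882·4 + 0.6882·3 + 0.0000·(-2) + (-0.2294)·(-3) = 5.5060.
u_2 = c_2 − 5.5060·e_1 = (0.2105, -0.7895, -2.0000, -1.7368).
‖u_2‖ = 2.7720, so e_2 = (0.0759, -0.2848, -0.7215, -0.6266).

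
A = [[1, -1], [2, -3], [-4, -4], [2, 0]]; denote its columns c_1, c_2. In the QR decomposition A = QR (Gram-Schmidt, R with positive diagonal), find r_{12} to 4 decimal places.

c_1 = (1, 2, -4, 2); ‖c_1‖ = 5.0000, so e_1 = (0.2000, 0.4000, -0.8000, 0.4000).
r_{12} = e_1·c_2 = 1.8000.

r_{12} = 1.8000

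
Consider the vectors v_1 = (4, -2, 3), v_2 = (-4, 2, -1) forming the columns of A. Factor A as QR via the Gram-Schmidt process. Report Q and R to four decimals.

v_1 = (4, -2, 3); ‖v_1‖ = 5.3852, so e_1 = (0.7428, -0.3714, 0.5571).
e_1·v_2 = 0.7428·(-4) + (-0.3714)·2 + 0.5571·(-1) = -4.2710.
u_2 = v_2 + 4.2710·e_1 = (-0.8276, 0.4138, 1.3793).
‖u_2‖ = 1.6609, so e_2 = (-0.4983, 0.2491, 0.8305).

Q = [[0.7428, -0.4983], [-0.3714, 0.2491], [0.5571, 0.8305]], R = [[5.3852, -4.2710], [0.0000, 1.6609]]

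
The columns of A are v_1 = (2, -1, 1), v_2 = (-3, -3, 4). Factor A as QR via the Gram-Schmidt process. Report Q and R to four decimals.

Q = [[0.8165, -0.5731], [-0.4082, -0.4871], [0.4082, 0.6590]], R = [[2.4495, 0.4082], [0.0000, 5.8166]]

q_1 = v_1/‖v_1‖ = (2, -1, 1)/2.4495 = (0.8165, -0.4082, 0.4082).
r_{12} = q_1·v_2 = 0.4082.
u_2 = v_2 − 0.4082·q_1 = (-3.3333, -2.8333, 3.8333).
‖u_2‖ = 5.8166, so q_2 = (-0.5731, -0.4871, 0.6590).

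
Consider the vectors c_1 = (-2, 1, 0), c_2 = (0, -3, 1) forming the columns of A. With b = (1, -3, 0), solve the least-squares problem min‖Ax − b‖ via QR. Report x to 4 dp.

q_1 = c_1/‖c_1‖ = (-2, 1, 0)/2.2361 = (-0.8944, 0.4472, 0.0000).
r_{12} = q_1·c_2 = -1.3416.
u_2 = c_2 + 1.3416·q_1 = (-1.2000, -2.4000, 1.0000).
‖u_2‖ = 2.8636, so q_2 = (-0.4191, -0.8381, 0.3492).
Qᵀb = (-2.2361, 2.0953).
Back-substitute: x_2 = 2.0953/2.8636 = 0.7317.
x_1 = (-2.2361 + 1.3416·0.7317)/2.2361 = -0.5610.

x = (-0.5610, 0.7317)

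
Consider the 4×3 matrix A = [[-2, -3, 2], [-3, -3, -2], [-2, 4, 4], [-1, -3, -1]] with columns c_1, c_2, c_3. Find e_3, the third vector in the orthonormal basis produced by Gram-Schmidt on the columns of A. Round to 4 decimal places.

e_3 = (0.7687, -0.6220, 0.1426, 0.0435)

c_1 = (-2, -3, -2, -1); ‖c_1‖ = 4.2426, so e_1 = (-0.4714, -0.7071, -0.4714, -0.2357).
e_1·c_2 = (-0.4714)·(-3) + (-0.7071)·(-3) + (-0.4714)·4 + (-0.2357)·(-3) = 2.3570.
u_2 = c_2 − 2.3570·e_1 = (-1.8889, -1.3333, 5.1111, -2.4444).
‖u_2‖ = 6.1192, so e_2 = (-0.3087, -0.2179, 0.8353, -0.3995).
e_1·c_3 = (-0.4714)·2 + (-0.7071)·(-2) + (-0.4714)·4 + (-0.2357)·(-1) = -1.1785; e_2·c_3 = (-0.3087)·2 + (-0.2179)·(-2) + 0.8353·4 + (-0.3995)·(-1) = 3.5589.
u_3 = c_3 + 1.1785·e_1 − 3.5589·e_2 = (2.5430, -2.0579, 0.4718, 0.1439).
‖u_3‖ = 3.3083, so e_3 = (0.7687, -0.6220, 0.1426, 0.0435).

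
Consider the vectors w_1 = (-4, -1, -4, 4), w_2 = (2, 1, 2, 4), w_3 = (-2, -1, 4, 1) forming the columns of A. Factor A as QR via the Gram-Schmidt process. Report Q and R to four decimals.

Q = [[-0.5714, 0.3838, -0.6229], [-0.1429, 0.1960, -0.2990], [-0.5714, 0.3838, 0.7225], [0.5714, 0.8167, 0.0249]], R = [[7.0000, -0.1429, -0.4286], [0.0000, 4.9980, 1.3883], [0.0000, 0.0000, 4.4597]]

w_1 = (-4, -1, -4, 4); ‖w_1‖ = 7.0000, so e_1 = (-0.5714, -0.1429, -0.5714, 0.5714).
e_1·w_2 = (-0.5714)·2 + (-0.1429)·1 + (-0.5714)·2 + 0.5714·4 = -0.1429.
u_2 = w_2 + 0.1429·e_1 = (1.9184, 0.9796, 1.9184, 4.0816).
‖u_2‖ = 4.9980, so e_2 = (0.3838, 0.1960, 0.3838, 0.8167).
e_1·w_3 = (-0.5714)·(-2) + (-0.1429)·(-1) + (-0.5714)·4 + 0.5714·1 = -0.4286; e_2·w_3 = 0.3838·(-2) + 0.1960·(-1) + 0.3838·4 + 0.8167·1 = 1.3883.
u_3 = w_3 + 0.4286·e_1 − 1.3883·e_2 = (-2.7778, -1.3333, 3.2222, 0.1111).
‖u_3‖ = 4.4597, so e_3 = (-0.6229, -0.2990, 0.7225, 0.0249).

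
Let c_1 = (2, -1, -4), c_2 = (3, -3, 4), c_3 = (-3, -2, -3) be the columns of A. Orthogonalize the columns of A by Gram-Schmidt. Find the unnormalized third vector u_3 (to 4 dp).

c_1 = (2, -1, -4); ‖c_1‖ = 4.5826, so e_1 = (0.4364, -0.2182, -0.8729).
e_1·c_2 = 0.4364·3 + (-0.2182)·(-3) + (-0.8729)·4 = -1.5275.
u_2 = c_2 + 1.5275·e_1 = (3.6667, -3.3333, 2.6667).
‖u_2‖ = 5.6273, so e_2 = (0.6516, -0.5923, 0.4739).
e_1·c_3 = 0.4364·(-3) + (-0.2182)·(-2) + (-0.8729)·(-3) = 1.7457; e_2·c_3 = 0.6516·(-3) + (-0.5923)·(-2) + 0.4739·(-3) = -2.1917.
u_3 = c_3 − 1.7457·e_1 + 2.1917·e_2 = (-2.3338, -2.9173, -0.4376).

u_3 = (-2.3338, -2.9173, -0.4376)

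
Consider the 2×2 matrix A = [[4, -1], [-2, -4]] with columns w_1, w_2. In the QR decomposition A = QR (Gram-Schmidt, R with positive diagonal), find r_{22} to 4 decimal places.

w_1 = (4, -2); ‖w_1‖ = 4.4721, so q_1 = (0.8944, -0.4472).
q_1·w_2 = 0.8944·(-1) + (-0.4472)·(-4) = 0.8944.
u_2 = w_2 − 0.8944·q_1 = (-1.8000, -3.6000).
r_{22} = ‖u_2‖ = 4.0249.

r_{22} = 4.0249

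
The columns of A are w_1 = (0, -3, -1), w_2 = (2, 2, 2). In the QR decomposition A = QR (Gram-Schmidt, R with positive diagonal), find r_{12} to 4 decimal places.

w_1 = (0, -3, -1); ‖w_1‖ = 3.1623, so e_1 = (0.0000, -0.9487, -0.3162).
r_{12} = e_1·w_2 = -2.5298.

r_{12} = -2.5298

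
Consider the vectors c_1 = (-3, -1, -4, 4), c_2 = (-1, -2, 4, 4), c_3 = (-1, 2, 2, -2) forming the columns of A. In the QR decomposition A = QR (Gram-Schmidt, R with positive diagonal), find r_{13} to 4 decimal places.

r_{13} = -2.3146

c_1 = (-3, -1, -4, 4); ‖c_1‖ = 6.4807, so e_1 = (-0.4629, -0.1543, -0.6172, 0.6172).
r_{13} = e_1·c_3 = -2.3146.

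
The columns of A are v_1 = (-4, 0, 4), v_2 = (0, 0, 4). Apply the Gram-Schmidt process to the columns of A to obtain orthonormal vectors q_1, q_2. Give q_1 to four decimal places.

v_1 = (-4, 0, 4); ‖v_1‖ = 5.6569, so q_1 = (-0.7071, 0.0000, 0.7071).

q_1 = (-0.7071, 0.0000, 0.7071)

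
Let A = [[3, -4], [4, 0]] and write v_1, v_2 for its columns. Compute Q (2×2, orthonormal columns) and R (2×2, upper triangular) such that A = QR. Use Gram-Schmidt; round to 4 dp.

q_1 = v_1/‖v_1‖ = (3, 4)/5.0000 = (0.6000, 0.8000).
r_{12} = q_1·v_2 = -2.4000.
u_2 = v_2 + 2.4000·q_1 = (-2.5600, 1.9200).
‖u_2‖ = 3.2000, so q_2 = (-0.8000, 0.6000).

Q = [[0.6000, -0.8000], [0.8000, 0.6000]], R = [[5.0000, -2.4000], [0.0000, 3.2000]]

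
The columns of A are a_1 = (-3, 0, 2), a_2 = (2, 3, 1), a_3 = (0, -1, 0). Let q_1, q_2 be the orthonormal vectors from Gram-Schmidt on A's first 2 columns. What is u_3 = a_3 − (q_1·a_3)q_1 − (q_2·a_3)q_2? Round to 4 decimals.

u_3 = (0.2530, -0.2952, 0.3795)

q_1 = a_1/‖a_1‖ = (-3, 0, 2)/3.6056 = (-0.8321, 0.0000, 0.5547).
r_{12} = q_1·a_2 = -1.1094.
u_2 = a_2 + 1.1094·q_1 = (1.0769, 3.0000, 1.6154).
‖u_2‖ = 3.5734, so q_2 = (0.3014, 0.8395, 0.4521).
r_{13} = q_1·a_3 = 0.0000; r_{23} = q_2·a_3 = -0.8395.
u_3 = a_3 + 0.0000·q_1 + 0.8395·q_2 = (0.2530, -0.2952, 0.3795).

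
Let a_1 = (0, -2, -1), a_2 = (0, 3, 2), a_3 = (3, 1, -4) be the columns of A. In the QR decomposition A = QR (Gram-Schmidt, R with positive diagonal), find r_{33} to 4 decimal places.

r_{33} = 3.0000

a_1 = (0, -2, -1); ‖a_1‖ = 2.2361, so e_1 = (0.0000, -0.8944, -0.4472).
e_1·a_2 = 0.0000·0 + (-0.8944)·3 + (-0.4472)·2 = -3.5777.
u_2 = a_2 + 3.5777·e_1 = (0.0000, -0.2000, 0.4000).
‖u_2‖ = 0.4472, so e_2 = (0.0000, -0.4472, 0.8944).
e_1·a_3 = 0.0000·3 + (-0.8944)·1 + (-0.4472)·(-4) = 0.8944; e_2·a_3 = 0.0000·3 + (-0.4472)·1 + 0.8944·(-4) = -4.0249.
u_3 = a_3 − 0.8944·e_1 + 4.0249·e_2 = (3.0000, 0.0000, 0.0000).
r_{33} = ‖u_3‖ = 3.0000.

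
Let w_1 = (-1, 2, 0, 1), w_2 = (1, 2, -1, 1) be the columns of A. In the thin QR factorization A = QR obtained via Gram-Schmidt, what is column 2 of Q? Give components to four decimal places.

w_1 = (-1, 2, 0, 1); ‖w_1‖ = 2.4495, so e_1 = (-0.4082, 0.8165, 0.0000, 0.4082).
e_1·w_2 = (-0.4082)·1 + 0.8165·2 + 0.0000·(-1) + 0.4082·1 = 1.6330.
u_2 = w_2 − 1.6330·e_1 = (1.6667, 0.6667, -1.0000, 0.3333).
‖u_2‖ = 2.0817, so e_2 = (0.8006, 0.3203, -0.4804, 0.1601).

e_2 = (0.8006, 0.3203, -0.4804, 0.1601)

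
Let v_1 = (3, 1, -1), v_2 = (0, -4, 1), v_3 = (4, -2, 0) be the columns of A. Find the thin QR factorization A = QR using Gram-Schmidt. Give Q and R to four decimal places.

Q = [[0.9045, 0.3553, 0.2357], [0.3015, -0.9239, 0.2357], [-0.3015, 0.1421, 0.9428]], R = [[3.3166, -1.5076, 3.0151], [0.0000, 3.8376, 3.2691], [0.0000, 0.0000, 0.4714]]

v_1 = (3, 1, -1); ‖v_1‖ = 3.3166, so e_1 = (0.9045, 0.3015, -0.3015).
e_1·v_2 = 0.9045·0 + 0.3015·(-4) + (-0.3015)·1 = -1.5076.
u_2 = v_2 + 1.5076·e_1 = (1.3636, -3.5455, 0.5455).
‖u_2‖ = 3.8376, so e_2 = (0.3553, -0.9239, 0.1421).
e_1·v_3 = 0.9045·4 + 0.3015·(-2) + (-0.3015)·0 = 3.0151; e_2·v_3 = 0.3553·4 + (-0.9239)·(-2) + 0.1421·0 = 3.2691.
u_3 = v_3 − 3.0151·e_1 − 3.2691·e_2 = (0.1111, 0.1111, 0.4444).
‖u_3‖ = 0.4714, so e_3 = (0.2357, 0.2357, 0.9428).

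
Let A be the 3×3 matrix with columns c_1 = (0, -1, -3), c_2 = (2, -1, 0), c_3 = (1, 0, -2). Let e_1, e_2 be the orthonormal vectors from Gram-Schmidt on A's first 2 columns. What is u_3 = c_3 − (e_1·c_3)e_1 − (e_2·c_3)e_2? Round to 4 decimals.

u_3 = (0.4286, 0.8571, -0.2857)

e_1 = c_1/‖c_1‖ = (0, -1, -3)/3.1623 = (0.0000, -0.3162, -0.9487).
r_{12} = e_1·c_2 = 0.3162.
u_2 = c_2 − 0.3162·e_1 = (2.0000, -0.9000, 0.3000).
‖u_2‖ = 2.2136, so e_2 = (0.9035, -0.4066, 0.1355).
r_{13} = e_1·c_3 = 1.8974; r_{23} = e_2·c_3 = 0.6325.
u_3 = c_3 − 1.8974·e_1 − 0.6325·e_2 = (0.4286, 0.8571, -0.2857).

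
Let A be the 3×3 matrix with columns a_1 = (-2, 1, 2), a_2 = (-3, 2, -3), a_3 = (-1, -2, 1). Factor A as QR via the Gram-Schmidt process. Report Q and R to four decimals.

a_1 = (-2, 1, 2); ‖a_1‖ = 3.0000, so e_1 = (-0.6667, 0.3333, 0.6667).
e_1·a_2 = (-0.6667)·(-3) + 0.3333·2 + 0.6667·(-3) = 0.6667.
u_2 = a_2 − 0.6667·e_1 = (-2.5556, 1.7778, -3.4444).
‖u_2‖ = 4.6428, so e_2 = (-0.5504, 0.3829, -0.7419).
e_1·a_3 = (-0.6667)·(-1) + 0.3333·(-2) + 0.6667·1 = 0.6667; e_2·a_3 = (-0.5504)·(-1) + 0.3829·(-2) + (-0.7419)·1 = -0.9573.
u_3 = a_3 − 0.6667·e_1 + 0.9573·e_2 = (-1.0825, -1.8557, -0.1546).
‖u_3‖ = 2.1539, so e_3 = (-0.5026, -0.8615, -0.0718).

Q = [[-0.6667, -0.5504, -0.5026], [0.3333, 0.3829, -0.8615], [0.6667, -0.7419, -0.0718]], R = [[3.0000, 0.6667, 0.6667], [0.0000, 4.6428, -0.9573], [0.0000, 0.0000, 2.1539]]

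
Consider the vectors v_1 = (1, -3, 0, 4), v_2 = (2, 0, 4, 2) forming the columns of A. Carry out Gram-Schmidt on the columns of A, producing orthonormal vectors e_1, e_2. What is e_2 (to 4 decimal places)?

v_1 = (1, -3, 0, 4); ‖v_1‖ = 5.0990, so e_1 = (0.1961, -0.5883, 0.0000, 0.7845).
e_1·v_2 = 0.1961·2 + (-0.5883)·0 + 0.0000·4 + 0.7845·2 = 1.9612.
u_2 = v_2 − 1.9612·e_1 = (1.6154, 1.1538, 4.0000, 0.4615).
‖u_2‖ = 4.4893, so e_2 = (0.3598, 0.2570, 0.8910, 0.1028).

e_2 = (0.3598, 0.2570, 0.8910, 0.1028)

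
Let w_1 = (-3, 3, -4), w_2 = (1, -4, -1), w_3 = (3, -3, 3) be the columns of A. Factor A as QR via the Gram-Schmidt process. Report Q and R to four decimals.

w_1 = (-3, 3, -4); ‖w_1‖ = 5.8310, so q_1 = (-0.5145, 0.5145, -0.6860).
q_1·w_2 = (-0.5145)·1 + 0.5145·(-4) + (-0.6860)·(-1) = -1.8865.
u_2 = w_2 + 1.8865·q_1 = (0.0294, -3.0294, -2.2941).
‖u_2‖ = 3.8002, so q_2 = (0.0077, -0.7972, -0.6037).
q_1·w_3 = (-0.5145)·3 + 0.5145·(-3) + (-0.6860)·3 = -5.1450; q_2·w_3 = 0.0077·3 + (-0.7972)·(-3) + (-0.6037)·3 = 0.6037.
u_3 = w_3 + 5.1450·q_1 − 0.6037·q_2 = (0.3483, 0.1283, -0.1650).
‖u_3‖ = 0.4062, so q_3 = (0.8575, 0.3159, -0.4062).

Q = [[-0.5145, 0.0077, 0.8575], [0.5145, -0.7972, 0.3159], [-0.6860, -0.6037, -0.4062]], R = [[5.8310, -1.8865, -5.1450], [0.0000, 3.8002, 0.6037], [0.0000, 0.0000, 0.4062]]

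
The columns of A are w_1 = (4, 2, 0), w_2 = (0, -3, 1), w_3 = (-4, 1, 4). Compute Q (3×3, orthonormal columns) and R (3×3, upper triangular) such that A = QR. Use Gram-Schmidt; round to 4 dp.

Q = [[0.8944, 0.4191, -0.1562], [0.4472, -0.8381, 0.3123], [0.0000, 0.3492, 0.9370]], R = [[4.4721, -1.3416, -3.1305], [0.0000, 2.8636, -1.1175], [0.0000, 0.0000, 4.6852]]

w_1 = (4, 2, 0); ‖w_1‖ = 4.4721, so q_1 = (0.8944, 0.4472, 0.0000).
q_1·w_2 = 0.8944·0 + 0.4472·(-3) + 0.0000·1 = -1.3416.
u_2 = w_2 + 1.3416·q_1 = (1.2000, -2.4000, 1.0000).
‖u_2‖ = 2.8636, so q_2 = (0.4191, -0.8381, 0.3492).
q_1·w_3 = 0.8944·(-4) + 0.4472·1 + 0.0000·4 = -3.1305; q_2·w_3 = 0.4191·(-4) + (-0.8381)·1 + 0.3492·4 = -1.1175.
u_3 = w_3 + 3.1305·q_1 + 1.1175·q_2 = (-0.7317, 1.4634, 4.3902).
‖u_3‖ = 4.6852, so q_3 = (-0.1562, 0.3123, 0.9370).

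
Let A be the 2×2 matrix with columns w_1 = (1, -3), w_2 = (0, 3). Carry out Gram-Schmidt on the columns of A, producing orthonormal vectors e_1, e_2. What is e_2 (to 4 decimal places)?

e_1 = w_1/‖w_1‖ = (1, -3)/3.1623 = (0.3162, -0.9487).
r_{12} = e_1·w_2 = -2.8460.
u_2 = w_2 + 2.8460·e_1 = (0.9000, 0.3000).
‖u_2‖ = 0.9487, so e_2 = (0.9487, 0.3162).

e_2 = (0.9487, 0.3162)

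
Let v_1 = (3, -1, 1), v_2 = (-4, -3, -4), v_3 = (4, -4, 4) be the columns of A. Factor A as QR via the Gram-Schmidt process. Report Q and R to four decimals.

q_1 = v_1/‖v_1‖ = (3, -1, 1)/3.3166 = (0.9045, -0.3015, 0.3015).
r_{12} = q_1·v_2 = -3.9196.
u_2 = v_2 + 3.9196·q_1 = (-0.4545, -4.1818, -2.8182).
‖u_2‖ = 5.0632, so q_2 = (-0.0898, -0.8259, -0.5566).
r_{13} = q_1·v_3 = 6.0302; r_{23} = q_2·v_3 = 0.7182.
u_3 = v_3 − 6.0302·q_1 − 0.7182·q_2 = (-1.3901, -1.5887, 2.5816).
‖u_3‖ = 3.3348, so q_3 = (-0.4168, -0.4764, 0.7741).

Q = [[0.9045, -0.0898, -0.4168], [-0.3015, -0.8259, -0.4764], [0.3015, -0.5566, 0.7741]], R = [[3.3166, -3.9196, 6.0302], [0.0000, 5.0632, 0.7182], [0.0000, 0.0000, 3.3348]]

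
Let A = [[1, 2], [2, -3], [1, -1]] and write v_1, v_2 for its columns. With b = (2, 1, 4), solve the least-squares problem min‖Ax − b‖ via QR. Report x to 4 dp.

x = (1.6441, 0.3729)

v_1 = (1, 2, 1); ‖v_1‖ = 2.4495, so e_1 = (0.4082, 0.8165, 0.4082).
e_1·v_2 = 0.4082·2 + 0.8165·(-3) + 0.4082·(-1) = -2.0412.
u_2 = v_2 + 2.0412·e_1 = (2.8333, -1.3333, -0.1667).
‖u_2‖ = 3.1358, so e_2 = (0.9035, -0.4252, -0.0531).
Qᵀb = (3.2660, 1.1693).
Back-substitute: x_2 = 1.1693/3.1358 = 0.3729.
x_1 = (3.2660 + 2.0412·0.3729)/2.4495 = 1.6441.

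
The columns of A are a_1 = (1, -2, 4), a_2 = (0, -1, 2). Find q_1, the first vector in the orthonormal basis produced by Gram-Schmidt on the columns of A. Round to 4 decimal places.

a_1 = (1, -2, 4); ‖a_1‖ = 4.5826, so q_1 = (0.2182, -0.4364, 0.8729).

q_1 = (0.2182, -0.4364, 0.8729)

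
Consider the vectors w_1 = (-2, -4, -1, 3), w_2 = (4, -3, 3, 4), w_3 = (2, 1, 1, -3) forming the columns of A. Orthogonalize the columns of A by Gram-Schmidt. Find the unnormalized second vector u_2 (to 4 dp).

q_1 = w_1/‖w_1‖ = (-2, -4, -1, 3)/5.4772 = (-0.3651, -0.7303, -0.1826, 0.5477).
r_{12} = q_1·w_2 = 2.3735.
u_2 = w_2 − 2.3735·q_1 = (4.8667, -1.2667, 3.4333, 2.7000).

u_2 = (4.8667, -1.2667, 3.4333, 2.7000)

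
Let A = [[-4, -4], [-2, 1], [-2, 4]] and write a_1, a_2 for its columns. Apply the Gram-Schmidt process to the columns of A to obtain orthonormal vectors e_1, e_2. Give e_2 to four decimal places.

e_2 = (-0.5345, 0.2673, 0.8018)

a_1 = (-4, -2, -2); ‖a_1‖ = 4.8990, so e_1 = (-0.8165, -0.4082, -0.4082).
e_1·a_2 = (-0.8165)·(-4) + (-0.4082)·1 + (-0.4082)·4 = 1.2247.
u_2 = a_2 − 1.2247·e_1 = (-3.0000, 1.5000, 4.5000).
‖u_2‖ = 5.6125, so e_2 = (-0.5345, 0.2673, 0.8018).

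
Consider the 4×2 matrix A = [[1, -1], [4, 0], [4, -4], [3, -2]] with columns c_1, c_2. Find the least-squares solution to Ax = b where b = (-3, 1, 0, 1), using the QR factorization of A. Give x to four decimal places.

c_1 = (1, 4, 4, 3); ‖c_1‖ = 6.4807, so e_1 = (0.1543, 0.6172, 0.6172, 0.4629).
e_1·c_2 = 0.1543·(-1) + 0.6172·0 + 0.6172·(-4) + 0.4629·(-2) = -3.5490.
u_2 = c_2 + 3.5490·e_1 = (-0.4524, 2.1905, -1.8095, -0.3571).
‖u_2‖ = 2.8991, so e_2 = (-0.1560, 0.7556, -0.6242, -0.1232).
Qᵀb = (0.6172, 1.1005).
Back-substitute: x_2 = 1.1005/2.8991 = 0.3796.
x_1 = (0.6172 + 3.5490·0.3796)/6.4807 = 0.3031.

x = (0.3031, 0.3796)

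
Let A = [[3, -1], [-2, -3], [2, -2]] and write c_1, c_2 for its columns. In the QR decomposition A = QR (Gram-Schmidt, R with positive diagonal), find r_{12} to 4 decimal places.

r_{12} = -0.2425

c_1 = (3, -2, 2); ‖c_1‖ = 4.1231, so q_1 = (0.7276, -0.4851, 0.4851).
r_{12} = q_1·c_2 = -0.2425.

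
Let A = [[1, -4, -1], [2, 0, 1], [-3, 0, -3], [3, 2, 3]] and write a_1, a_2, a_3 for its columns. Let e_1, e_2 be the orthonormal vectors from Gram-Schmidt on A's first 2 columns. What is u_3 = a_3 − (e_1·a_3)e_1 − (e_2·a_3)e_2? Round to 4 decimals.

e_1 = a_1/‖a_1‖ = (1, 2, -3, 3)/4.7958 = (0.2085, 0.4170, -0.6255, 0.6255).
r_{12} = e_1·a_2 = 0.4170.
u_2 = a_2 − 0.4170·e_1 = (-4.0870, -0.1739, 0.2609, 1.7391).
‖u_2‖ = 4.4526, so e_2 = (-0.9179, -0.0391, 0.0586, 0.3906).
r_{13} = e_1·a_3 = 3.9618; r_{23} = e_2·a_3 = 1.8748.
u_3 = a_3 − 3.9618·e_1 − 1.8748·e_2 = (-0.1053, -0.5789, -0.6316, -0.2105).

u_3 = (-0.1053, -0.5789, -0.6316, -0.2105)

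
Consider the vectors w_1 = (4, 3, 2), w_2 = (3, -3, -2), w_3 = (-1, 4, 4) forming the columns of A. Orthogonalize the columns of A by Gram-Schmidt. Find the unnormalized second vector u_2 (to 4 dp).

u_2 = (3.1379, -2.8966, -1.9310)

q_1 = w_1/‖w_1‖ = (4, 3, 2)/5.3852 = (0.7428, 0.5571, 0.3714).
r_{12} = q_1·w_2 = -0.1857.
u_2 = w_2 + 0.1857·q_1 = (3.1379, -2.8966, -1.9310).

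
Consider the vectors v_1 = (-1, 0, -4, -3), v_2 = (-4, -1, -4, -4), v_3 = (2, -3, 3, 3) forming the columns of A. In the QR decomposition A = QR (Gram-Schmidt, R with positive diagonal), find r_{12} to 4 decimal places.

r_{12} = 6.2757

q_1 = v_1/‖v_1‖ = (-1, 0, -4, -3)/5.0990 = (-0.1961, 0.0000, -0.7845, -0.5883).
r_{12} = q_1·v_2 = 6.2757.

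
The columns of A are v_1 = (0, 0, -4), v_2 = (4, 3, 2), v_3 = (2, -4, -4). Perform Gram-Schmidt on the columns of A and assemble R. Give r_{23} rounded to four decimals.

r_{23} = -0.8000

v_1 = (0, 0, -4); ‖v_1‖ = 4.0000, so q_1 = (0.0000, 0.0000, -1.0000).
q_1·v_2 = 0.0000·4 + 0.0000·3 + (-1.0000)·2 = -2.0000.
u_2 = v_2 + 2.0000·q_1 = (4.0000, 3.0000, 0.0000).
‖u_2‖ = 5.0000, so q_2 = (0.8000, 0.6000, 0.0000).
r_{23} = q_2·v_3 = -0.8000.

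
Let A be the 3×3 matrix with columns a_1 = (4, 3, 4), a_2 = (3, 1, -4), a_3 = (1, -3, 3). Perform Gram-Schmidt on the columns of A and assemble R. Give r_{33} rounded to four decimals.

r_{33} = 3.5239

a_1 = (4, 3, 4); ‖a_1‖ = 6.4031, so e_1 = (0.6247, 0.4685, 0.6247).
e_1·a_2 = 0.6247·3 + 0.4685·1 + 0.6247·(-4) = -0.1562.
u_2 = a_2 + 0.1562·e_1 = (3.0976, 1.0732, -3.9024).
‖u_2‖ = 5.0966, so e_2 = (0.6078, 0.2106, -0.7657).
e_1·a_3 = 0.6247·1 + 0.4685·(-3) + 0.6247·3 = 1.0932; e_2·a_3 = 0.6078·1 + 0.2106·(-3) + (-0.7657)·3 = -2.3210.
u_3 = a_3 − 1.0932·e_1 + 2.3210·e_2 = (1.7277, -3.0235, 0.5399).
r_{33} = ‖u_3‖ = 3.5239.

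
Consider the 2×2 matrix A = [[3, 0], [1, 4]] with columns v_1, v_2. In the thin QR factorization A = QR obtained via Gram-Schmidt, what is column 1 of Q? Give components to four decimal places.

q_1 = (0.9487, 0.3162)

q_1 = v_1/‖v_1‖ = (3, 1)/3.1623 = (0.9487, 0.3162).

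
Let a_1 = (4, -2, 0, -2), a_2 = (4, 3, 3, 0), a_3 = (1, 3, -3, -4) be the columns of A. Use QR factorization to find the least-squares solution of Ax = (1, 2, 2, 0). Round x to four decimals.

a_1 = (4, -2, 0, -2); ‖a_1‖ = 4.8990, so q_1 = (0.8165, -0.4082, 0.0000, -0.4082).
q_1·a_2 = 0.8165·4 + (-0.4082)·3 + 0.0000·3 + (-0.4082)·0 = 2.0412.
u_2 = a_2 − 2.0412·q_1 = (2.3333, 3.8333, 3.0000, 0.8333).
‖u_2‖ = 5.4620, so q_2 = (0.4272, 0.7018, 0.5493, 0.1526).
q_1·a_3 = 0.8165·1 + (-0.4082)·3 + 0.0000·(-3) + (-0.4082)·(-4) = 1.2247; q_2·a_3 = 0.4272·1 + 0.7018·3 + 0.5493·(-3) + 0.1526·(-4) = 0.2746.
u_3 = a_3 − 1.2247·q_1 − 0.2746·q_2 = (-0.1173, 3.3073, -3.1508, -3.5419).
‖u_3‖ = 5.7814, so q_3 = (-0.0203, 0.5721, -0.5450, -0.6126).
Qᵀb = (0.0000, 2.9293, 0.0338).
Back-substitute: x_3 = 0.0338/5.7814 = 0.0058.
x_2 = (2.9293 − 0.2746·0.0058)/5.4620 = 0.5360.
x_1 = (0.0000 − 2.0412·0.5360 − 1.2247·0.0058)/4.8990 = -0.2248.

x = (-0.2248, 0.5360, 0.0058)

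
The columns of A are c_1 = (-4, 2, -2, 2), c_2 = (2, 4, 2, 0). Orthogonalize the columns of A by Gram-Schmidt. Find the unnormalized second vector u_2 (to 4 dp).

e_1 = c_1/‖c_1‖ = (-4, 2, -2, 2)/5.2915 = (-0.7559, 0.3780, -0.3780, 0.3780).
r_{12} = e_1·c_2 = -0.7559.
u_2 = c_2 + 0.7559·e_1 = (1.4286, 4.2857, 1.7143, 0.2857).

u_2 = (1.4286, 4.2857, 1.7143, 0.2857)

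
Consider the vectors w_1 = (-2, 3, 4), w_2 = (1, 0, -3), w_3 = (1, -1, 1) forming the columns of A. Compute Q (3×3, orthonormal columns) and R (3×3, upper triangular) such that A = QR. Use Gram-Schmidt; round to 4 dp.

w_1 = (-2, 3, 4); ‖w_1‖ = 5.3852, so e_1 = (-0.3714, 0.5571, 0.7428).
e_1·w_2 = (-0.3714)·1 + 0.5571·0 + 0.7428·(-3) = -2.5997.
u_2 = w_2 + 2.5997·e_1 = (0.0345, 1.4483, -1.0690).
‖u_2‖ = 1.8004, so e_2 = (0.0192, 0.8044, -0.5937).
e_1·w_3 = (-0.3714)·1 + 0.5571·(-1) + 0.7428·1 = -0.1857; e_2·w_3 = 0.0192·1 + 0.8044·(-1) + (-0.5937)·1 = -1.3790.
u_3 = w_3 + 0.1857·e_1 + 1.3790·e_2 = (0.9574, 0.2128, 0.3191).
‖u_3‖ = 1.0314, so e_3 = (0.9283, 0.2063, 0.3094).

Q = [[-0.3714, 0.0192, 0.9283], [0.5571, 0.8044, 0.2063], [0.7428, -0.5937, 0.3094]], R = [[5.3852, -2.5997, -0.1857], [0.0000, 1.8004, -1.3790], [0.0000, 0.0000, 1.0314]]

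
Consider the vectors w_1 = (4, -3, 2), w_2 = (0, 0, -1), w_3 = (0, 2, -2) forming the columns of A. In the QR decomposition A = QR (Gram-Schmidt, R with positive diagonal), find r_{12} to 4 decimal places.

r_{12} = -0.3714

w_1 = (4, -3, 2); ‖w_1‖ = 5.3852, so q_1 = (0.7428, -0.5571, 0.3714).
r_{12} = q_1·w_2 = -0.3714.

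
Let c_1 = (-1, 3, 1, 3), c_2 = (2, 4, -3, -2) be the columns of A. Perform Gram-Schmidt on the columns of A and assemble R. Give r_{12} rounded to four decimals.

r_{12} = 0.2236

q_1 = c_1/‖c_1‖ = (-1, 3, 1, 3)/4.4721 = (-0.2236, 0.6708, 0.2236, 0.6708).
r_{12} = q_1·c_2 = 0.2236.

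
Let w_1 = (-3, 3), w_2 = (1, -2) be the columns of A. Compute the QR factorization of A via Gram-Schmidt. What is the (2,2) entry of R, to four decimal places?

e_1 = w_1/‖w_1‖ = (-3, 3)/4.2426 = (-0.7071, 0.7071).
r_{12} = e_1·w_2 = -2.1213.
u_2 = w_2 + 2.1213·e_1 = (-0.5000, -0.5000).
r_{22} = ‖u_2‖ = 0.7071.

r_{22} = 0.7071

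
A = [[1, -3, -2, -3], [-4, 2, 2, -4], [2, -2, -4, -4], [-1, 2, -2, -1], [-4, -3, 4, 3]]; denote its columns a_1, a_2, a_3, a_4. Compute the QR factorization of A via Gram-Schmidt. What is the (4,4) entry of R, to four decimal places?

a_1 = (1, -4, 2, -1, -4); ‖a_1‖ = 6.1644, so q_1 = (0.1622, -0.6489, 0.3244, -0.1622, -0.6489).
q_1·a_2 = 0.1622·(-3) + (-0.6489)·2 + 0.3244·(-2) + (-0.1622)·2 + (-0.6489)·(-3) = -0.8111.
u_2 = a_2 + 0.8111·q_1 = (-2.8684, 1.4737, -1.7368, 1.8684, -3.5263).
‖u_2‖ = 5.4168, so q_2 = (-0.5295, 0.2721, -0.3206, 0.3449, -0.6510).
q_1·a_3 = 0.1622·(-2) + (-0.6489)·2 + 0.3244·(-4) + (-0.1622)·(-2) + (-0.6489)·4 = -5.1911; q_2·a_3 = (-0.5295)·(-2) + 0.2721·2 + (-0.3206)·(-4) + 0.3449·(-2) + (-0.6510)·4 = -0.4081.
u_3 = a_3 + 5.1911·q_1 + 0.4081·q_2 = (-1.3740, -1.2574, -2.4466, -2.7013, 0.3659).
‖u_3‖ = 4.1093, so q_3 = (-0.3344, -0.3060, -0.5954, -0.6574, 0.0890).
q_1·a_4 = 0.1622·(-3) + (-0.6489)·(-4) + 0.3244·(-4) + (-0.1622)·(-1) + (-0.6489)·3 = -0.9733; q_2·a_4 = (-0.5295)·(-3) + 0.2721·(-4) + (-0.3206)·(-4) + 0.3449·(-1) + (-0.6510)·3 = -0.5150; q_3·a_4 = (-0.3344)·(-3) + (-0.3060)·(-4) + (-0.5954)·(-4) + (-0.6574)·(-1) + 0.0890·3 = 5.5332.
u_4 = a_4 + 0.9733·q_1 + 0.5150·q_2 − 5.5332·q_3 = (-1.2647, -2.7984, -0.5549, 2.6571, 1.5405).
r_{44} = ‖u_4‖ = 4.3785.

r_{44} = 4.3785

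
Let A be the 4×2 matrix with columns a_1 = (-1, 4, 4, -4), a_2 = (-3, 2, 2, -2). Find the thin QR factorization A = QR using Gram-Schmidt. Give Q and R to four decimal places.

q_1 = a_1/‖a_1‖ = (-1, 4, 4, -4)/7.0000 = (-0.1429, 0.5714, 0.5714, -0.5714).
r_{12} = q_1·a_2 = 3.8571.
u_2 = a_2 − 3.8571·q_1 = (-2.4490, -0.2041, -0.2041, 0.2041).
‖u_2‖ = 2.4744, so q_2 = (-0.9897, -0.0825, -0.0825, 0.0825).

Q = [[-0.1429, -0.9897], [0.5714, -0.0825], [0.5714, -0.0825], [-0.5714, 0.0825]], R = [[7.0000, 3.8571], [0.0000, 2.4744]]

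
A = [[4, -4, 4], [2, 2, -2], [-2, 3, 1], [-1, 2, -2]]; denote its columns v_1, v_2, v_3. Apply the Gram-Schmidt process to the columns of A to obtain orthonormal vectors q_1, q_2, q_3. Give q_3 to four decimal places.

q_1 = v_1/‖v_1‖ = (4, 2, -2, -1)/5.0000 = (0.8000, 0.4000, -0.4000, -0.2000).
r_{12} = q_1·v_2 = -4.0000.
u_2 = v_2 + 4.0000·q_1 = (-0.8000, 3.6000, 1.4000, 1.2000).
‖u_2‖ = 4.1231, so q_2 = (-0.1940, 0.8731, 0.3395, 0.2910).
r_{13} = q_1·v_3 = 2.4000; r_{23} = q_2·v_3 = -2.7649.
u_3 = v_3 − 2.4000·q_1 + 2.7649·q_2 = (1.5435, -0.5459, 2.8988, -0.7153).
‖u_3‖ = 3.4052, so q_3 = (0.4533, -0.1603, 0.8513, -0.2101).

q_3 = (0.4533, -0.1603, 0.8513, -0.2101)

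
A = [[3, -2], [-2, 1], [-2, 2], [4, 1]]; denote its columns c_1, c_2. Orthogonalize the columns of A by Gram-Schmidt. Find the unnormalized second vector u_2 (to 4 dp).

c_1 = (3, -2, -2, 4); ‖c_1‖ = 5.7446, so e_1 = (0.5222, -0.3482, -0.3482, 0.6963).
e_1·c_2 = 0.5222·(-2) + (-0.3482)·1 + (-0.3482)·2 + 0.6963·1 = -1.3926.
u_2 = c_2 + 1.3926·e_1 = (-1.2727, 0.5152, 1.5152, 1.9697).

u_2 = (-1.2727, 0.5152, 1.5152, 1.9697)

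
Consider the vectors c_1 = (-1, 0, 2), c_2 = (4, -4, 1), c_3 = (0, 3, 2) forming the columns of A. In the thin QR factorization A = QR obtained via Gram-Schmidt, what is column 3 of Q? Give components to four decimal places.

q_3 = (0.6305, 0.7093, 0.3152)

c_1 = (-1, 0, 2); ‖c_1‖ = 2.2361, so q_1 = (-0.4472, 0.0000, 0.8944).
q_1·c_2 = (-0.4472)·4 + 0.0000·(-4) + 0.8944·1 = -0.8944.
u_2 = c_2 + 0.8944·q_1 = (3.6000, -4.0000, 1.8000).
‖u_2‖ = 5.6745, so q_2 = (0.6344, -0.7049, 0.3172).
q_1·c_3 = (-0.4472)·0 + 0.0000·3 + 0.8944·2 = 1.7889; q_2·c_3 = 0.6344·0 + (-0.7049)·3 + 0.3172·2 = -1.4803.
u_3 = c_3 − 1.7889·q_1 + 1.4803·q_2 = (1.7391, 1.9565, 0.8696).
‖u_3‖ = 2.7584, so q_3 = (0.6305, 0.7093, 0.3152).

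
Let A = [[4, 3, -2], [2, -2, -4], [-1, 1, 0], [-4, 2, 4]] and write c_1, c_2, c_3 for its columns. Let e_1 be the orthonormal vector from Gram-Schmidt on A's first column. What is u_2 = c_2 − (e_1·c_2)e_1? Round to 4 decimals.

u_2 = (3.1081, -1.9459, 0.9730, 1.8919)

e_1 = c_1/‖c_1‖ = (4, 2, -1, -4)/6.0828 = (0.6576, 0.3288, -0.1644, -0.6576).
r_{12} = e_1·c_2 = -0.1644.
u_2 = c_2 + 0.1644·e_1 = (3.1081, -1.9459, 0.9730, 1.8919).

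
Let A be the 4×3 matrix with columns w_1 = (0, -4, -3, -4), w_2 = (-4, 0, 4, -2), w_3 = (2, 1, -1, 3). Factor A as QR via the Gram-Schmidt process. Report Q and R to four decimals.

Q = [[0.0000, -0.6703, -0.2445], [-0.6247, -0.0654, -0.7131], [-0.4685, 0.6213, 0.0815], [-0.6247, -0.4006, 0.6520]], R = [[6.4031, -0.6247, -2.0303], [0.0000, 5.9674, -3.2289], [0.0000, 0.0000, 0.6724]]

w_1 = (0, -4, -3, -4); ‖w_1‖ = 6.4031, so q_1 = (0.0000, -0.6247, -0.4685, -0.6247).
q_1·w_2 = 0.0000·(-4) + (-0.6247)·0 + (-0.4685)·4 + (-0.6247)·(-2) = -0.6247.
u_2 = w_2 + 0.6247·q_1 = (-4.0000, -0.3902, 3.7073, -2.3902).
‖u_2‖ = 5.9674, so q_2 = (-0.6703, -0.0654, 0.6213, -0.4006).
q_1·w_3 = 0.0000·2 + (-0.6247)·1 + (-0.4685)·(-1) + (-0.6247)·3 = -2.0303; q_2·w_3 = (-0.6703)·2 + (-0.0654)·1 + 0.6213·(-1) + (-0.4006)·3 = -3.2289.
u_3 = w_3 + 2.0303·q_1 + 3.2289·q_2 = (-0.1644, -0.4795, 0.0548, 0.4384).
‖u_3‖ = 0.6724, so q_3 = (-0.2445, -0.7131, 0.0815, 0.6520).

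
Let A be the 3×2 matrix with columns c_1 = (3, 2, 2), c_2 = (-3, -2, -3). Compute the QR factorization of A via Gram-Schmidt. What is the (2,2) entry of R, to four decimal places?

r_{22} = 0.8745

c_1 = (3, 2, 2); ‖c_1‖ = 4.1231, so q_1 = (0.7276, 0.4851, 0.4851).
q_1·c_2 = 0.7276·(-3) + 0.4851·(-2) + 0.4851·(-3) = -4.6082.
u_2 = c_2 + 4.6082·q_1 = (0.3529, 0.2353, -0.7647).
r_{22} = ‖u_2‖ = 0.8745.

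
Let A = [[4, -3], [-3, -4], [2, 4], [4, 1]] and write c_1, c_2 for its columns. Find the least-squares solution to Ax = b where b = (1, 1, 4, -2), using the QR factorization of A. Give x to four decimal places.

c_1 = (4, -3, 2, 4); ‖c_1‖ = 6.7082, so e_1 = (0.5963, -0.4472, 0.2981, 0.5963).
e_1·c_2 = 0.5963·(-3) + (-0.4472)·(-4) + 0.2981·4 + 0.5963·1 = 1.7889.
u_2 = c_2 − 1.7889·e_1 = (-4.0667, -3.2000, 3.4667, -0.0667).
‖u_2‖ = 6.2290, so e_2 = (-0.6529, -0.5137, 0.5565, -0.0107).
Qᵀb = (0.1491, 1.0810).
Back-substitute: x_2 = 1.0810/6.2290 = 0.1735.
x_1 = (0.1491 − 1.7889·0.1735)/6.7082 = -0.0241.

x = (-0.0241, 0.1735)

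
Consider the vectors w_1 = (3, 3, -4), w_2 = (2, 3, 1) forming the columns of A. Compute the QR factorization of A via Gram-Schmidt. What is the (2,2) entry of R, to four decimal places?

w_1 = (3, 3, -4); ‖w_1‖ = 5.8310, so q_1 = (0.5145, 0.5145, -0.6860).
q_1·w_2 = 0.5145·2 + 0.5145·3 + (-0.6860)·1 = 1.8865.
u_2 = w_2 − 1.8865·q_1 = (1.0294, 2.0294, 2.2941).
r_{22} = ‖u_2‖ = 3.2313.

r_{22} = 3.2313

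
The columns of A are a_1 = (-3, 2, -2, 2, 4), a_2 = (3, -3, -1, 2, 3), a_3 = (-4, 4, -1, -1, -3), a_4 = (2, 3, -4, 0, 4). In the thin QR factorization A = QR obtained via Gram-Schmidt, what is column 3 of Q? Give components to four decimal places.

q_1 = a_1/‖a_1‖ = (-3, 2, -2, 2, 4)/6.0828 = (-0.4932, 0.3288, -0.3288, 0.3288, 0.6576).
r_{12} = q_1·a_2 = 0.4932.
u_2 = a_2 − 0.4932·q_1 = (3.2432, -3.1622, -0.8378, 1.8378, 2.6757).
‖u_2‖ = 5.6353, so q_2 = (0.5755, -0.5611, -0.1487, 0.3261, 0.4748).
r_{13} = q_1·a_3 = 1.3152; r_{23} = q_2·a_3 = -6.1485.
u_3 = a_3 − 1.3152·q_1 + 6.1485·q_2 = (0.1872, 0.1174, -1.4817, 0.5728, -0.9455).
‖u_3‖ = 1.8618, so q_3 = (0.1006, 0.0631, -0.7958, 0.3076, -0.5079).

q_3 = (0.1006, 0.0631, -0.7958, 0.3076, -0.5079)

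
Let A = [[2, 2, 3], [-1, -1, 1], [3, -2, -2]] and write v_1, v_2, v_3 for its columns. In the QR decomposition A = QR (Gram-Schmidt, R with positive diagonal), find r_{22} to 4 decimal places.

v_1 = (2, -1, 3); ‖v_1‖ = 3.7417, so e_1 = (0.5345, -0.2673, 0.8018).
e_1·v_2 = 0.5345·2 + (-0.2673)·(-1) + 0.8018·(-2) = -0.2673.
u_2 = v_2 + 0.2673·e_1 = (2.1429, -1.0714, -1.7857).
r_{22} = ‖u_2‖ = 2.9881.

r_{22} = 2.9881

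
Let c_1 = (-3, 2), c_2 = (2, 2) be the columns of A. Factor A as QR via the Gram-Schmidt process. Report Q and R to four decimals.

Q = [[-0.8321, 0.5547], [0.5547, 0.8321]], R = [[3.6056, -0.5547], [0.0000, 2.7735]]

c_1 = (-3, 2); ‖c_1‖ = 3.6056, so q_1 = (-0.8321, 0.5547).
q_1·c_2 = (-0.8321)·2 + 0.5547·2 = -0.5547.
u_2 = c_2 + 0.5547·q_1 = (1.5385, 2.3077).
‖u_2‖ = 2.7735, so q_2 = (0.5547, 0.8321).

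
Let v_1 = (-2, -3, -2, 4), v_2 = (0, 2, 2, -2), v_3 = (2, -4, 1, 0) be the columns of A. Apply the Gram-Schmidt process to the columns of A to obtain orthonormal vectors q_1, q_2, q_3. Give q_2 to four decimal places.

v_1 = (-2, -3, -2, 4); ‖v_1‖ = 5.7446, so q_1 = (-0.3482, -0.5222, -0.3482, 0.6963).
q_1·v_2 = (-0.3482)·0 + (-0.5222)·2 + (-0.3482)·2 + 0.6963·(-2) = -3.1334.
u_2 = v_2 + 3.1334·q_1 = (-1.0909, 0.3636, 0.9091, 0.1818).
‖u_2‖ = 1.4771, so q_2 = (-0.7385, 0.2462, 0.6155, 0.1231).

q_2 = (-0.7385, 0.2462, 0.6155, 0.1231)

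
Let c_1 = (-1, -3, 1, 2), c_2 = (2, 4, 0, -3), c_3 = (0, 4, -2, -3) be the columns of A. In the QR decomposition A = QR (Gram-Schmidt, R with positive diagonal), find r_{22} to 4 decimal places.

q_1 = c_1/‖c_1‖ = (-1, -3, 1, 2)/3.8730 = (-0.2582, -0.7746, 0.2582, 0.5164).
r_{12} = q_1·c_2 = -5.1640.
u_2 = c_2 + 5.1640·q_1 = (0.6667, 0.0000, 1.3333, -0.3333).
r_{22} = ‖u_2‖ = 1.5275.

r_{22} = 1.5275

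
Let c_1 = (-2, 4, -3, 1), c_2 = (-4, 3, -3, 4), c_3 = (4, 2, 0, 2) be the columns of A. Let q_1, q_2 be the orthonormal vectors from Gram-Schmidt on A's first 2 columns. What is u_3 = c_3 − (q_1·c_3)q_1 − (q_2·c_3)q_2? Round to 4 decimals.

c_1 = (-2, 4, -3, 1); ‖c_1‖ = 5.4772, so q_1 = (-0.3651, 0.7303, -0.5477, 0.1826).
q_1·c_2 = (-0.3651)·(-4) + 0.7303·3 + (-0.5477)·(-3) + 0.1826·4 = 6.0249.
u_2 = c_2 − 6.0249·q_1 = (-1.8000, -1.4000, 0.3000, 2.9000).
‖u_2‖ = 3.7014, so q_2 = (-0.4863, -0.3782, 0.0811, 0.7835).
q_1·c_3 = (-0.3651)·4 + 0.7303·2 + (-0.5477)·0 + 0.1826·2 = 0.3651; q_2·c_3 = (-0.4863)·4 + (-0.3782)·2 + 0.0811·0 + 0.7835·2 = -1.1347.
u_3 = c_3 − 0.3651·q_1 + 1.1347·q_2 = (3.5815, 1.3041, 0.2920, 2.8224).

u_3 = (3.5815, 1.3041, 0.2920, 2.8224)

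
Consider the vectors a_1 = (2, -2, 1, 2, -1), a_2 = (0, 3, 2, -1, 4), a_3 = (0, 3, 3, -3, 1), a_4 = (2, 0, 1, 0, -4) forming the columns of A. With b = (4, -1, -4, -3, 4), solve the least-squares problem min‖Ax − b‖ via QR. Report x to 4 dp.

a_1 = (2, -2, 1, 2, -1); ‖a_1‖ = 3.7417, so e_1 = (0.5345, -0.5345, 0.2673, 0.5345, -0.2673).
e_1·a_2 = 0.5345·0 + (-0.5345)·3 + 0.2673·2 + 0.5345·(-1) + (-0.2673)·4 = -2.6726.
u_2 = a_2 + 2.6726·e_1 = (1.4286, 1.5714, 2.7143, 0.4286, 3.2857).
‖u_2‖ = 4.7809, so e_2 = (0.2988, 0.3287, 0.5677, 0.0896, 0.6873).
e_1·a_3 = 0.5345·0 + (-0.5345)·3 + 0.2673·3 + 0.5345·(-3) + (-0.2673)·1 = -2.6726; e_2·a_3 = 0.2988·0 + 0.3287·3 + 0.5677·3 + 0.0896·(-3) + 0.6873·1 = 3.1076.
u_3 = a_3 + 2.6726·e_1 − 3.1076·e_2 = (0.5000, 0.5500, 1.9500, -1.8500, -1.8500).
‖u_3‖ = 3.3466, so e_3 = (0.1494, 0.1643, 0.5827, -0.5528, -0.5528).
e_1·a_4 = 0.5345·2 + (-0.5345)·0 + 0.2673·1 + 0.5345·0 + (-0.2673)·(-4) = 2.4054; e_2·a_4 = 0.2988·2 + 0.3287·0 + 0.5677·1 + 0.0896·0 + 0.6873·(-4) = -1.5837; e_3·a_4 = 0.1494·2 + 0.1643·0 + 0.5827·1 + (-0.5528)·0 + (-0.5528)·(-4) = 3.0927.
u_4 = a_4 − 2.4054·e_1 + 1.5837·e_2 − 3.0927·e_3 = (0.7254, 1.2980, -0.5458, 0.5658, -0.5592).
‖u_4‖ = 1.7725, so e_4 = (0.4093, 0.7323, -0.3079, 0.3192, -0.3155).
Qᵀb = (-1.0690, 1.0757, -2.4502, -0.0831).
Back-substitute: x_4 = -0.0831/1.7725 = -0.0469.
x_3 = (-2.4502 − 3.0927·(-0.0469))/3.3466 = -0.6888.
x_2 = (1.0757 − 3.1076·(-0.6888) + 1.5837·(-0.0469))/4.7809 = 0.6572.
x_1 = (-1.0690 + 2.6726·0.6572 + 2.6726·(-0.6888) − 2.4054·(-0.0469))/3.7417 = -0.2782.

x = (-0.2782, 0.6572, -0.6888, -0.0469)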